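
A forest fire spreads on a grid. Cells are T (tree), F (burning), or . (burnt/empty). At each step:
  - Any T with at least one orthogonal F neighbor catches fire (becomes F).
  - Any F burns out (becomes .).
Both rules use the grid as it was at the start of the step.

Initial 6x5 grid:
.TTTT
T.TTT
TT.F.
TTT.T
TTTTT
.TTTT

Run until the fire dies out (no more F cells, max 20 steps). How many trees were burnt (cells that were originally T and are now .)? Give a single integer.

Step 1: +1 fires, +1 burnt (F count now 1)
Step 2: +3 fires, +1 burnt (F count now 3)
Step 3: +2 fires, +3 burnt (F count now 2)
Step 4: +1 fires, +2 burnt (F count now 1)
Step 5: +0 fires, +1 burnt (F count now 0)
Fire out after step 5
Initially T: 23, now '.': 14
Total burnt (originally-T cells now '.'): 7

Answer: 7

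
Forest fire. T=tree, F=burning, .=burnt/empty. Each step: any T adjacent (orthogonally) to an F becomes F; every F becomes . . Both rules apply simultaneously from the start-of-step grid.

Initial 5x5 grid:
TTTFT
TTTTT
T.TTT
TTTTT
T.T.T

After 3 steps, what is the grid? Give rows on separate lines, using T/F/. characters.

Step 1: 3 trees catch fire, 1 burn out
  TTF.F
  TTTFT
  T.TTT
  TTTTT
  T.T.T
Step 2: 4 trees catch fire, 3 burn out
  TF...
  TTF.F
  T.TFT
  TTTTT
  T.T.T
Step 3: 5 trees catch fire, 4 burn out
  F....
  TF...
  T.F.F
  TTTFT
  T.T.T

F....
TF...
T.F.F
TTTFT
T.T.T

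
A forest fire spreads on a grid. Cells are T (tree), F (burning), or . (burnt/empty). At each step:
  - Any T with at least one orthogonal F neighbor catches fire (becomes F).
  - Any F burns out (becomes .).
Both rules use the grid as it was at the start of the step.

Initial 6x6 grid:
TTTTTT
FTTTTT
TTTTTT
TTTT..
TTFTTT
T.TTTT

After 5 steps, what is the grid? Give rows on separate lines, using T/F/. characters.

Step 1: 7 trees catch fire, 2 burn out
  FTTTTT
  .FTTTT
  FTTTTT
  TTFT..
  TF.FTT
  T.FTTT
Step 2: 10 trees catch fire, 7 burn out
  .FTTTT
  ..FTTT
  .FFTTT
  FF.F..
  F...FT
  T..FTT
Step 3: 6 trees catch fire, 10 burn out
  ..FTTT
  ...FTT
  ...FTT
  ......
  .....F
  F...FT
Step 4: 4 trees catch fire, 6 burn out
  ...FTT
  ....FT
  ....FT
  ......
  ......
  .....F
Step 5: 3 trees catch fire, 4 burn out
  ....FT
  .....F
  .....F
  ......
  ......
  ......

....FT
.....F
.....F
......
......
......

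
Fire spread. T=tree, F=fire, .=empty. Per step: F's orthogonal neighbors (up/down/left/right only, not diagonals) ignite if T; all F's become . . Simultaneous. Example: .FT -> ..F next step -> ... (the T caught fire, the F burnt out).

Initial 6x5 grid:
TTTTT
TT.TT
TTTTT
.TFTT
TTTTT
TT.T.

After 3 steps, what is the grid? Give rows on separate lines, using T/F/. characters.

Step 1: 4 trees catch fire, 1 burn out
  TTTTT
  TT.TT
  TTFTT
  .F.FT
  TTFTT
  TT.T.
Step 2: 5 trees catch fire, 4 burn out
  TTTTT
  TT.TT
  TF.FT
  ....F
  TF.FT
  TT.T.
Step 3: 8 trees catch fire, 5 burn out
  TTTTT
  TF.FT
  F...F
  .....
  F...F
  TF.F.

TTTTT
TF.FT
F...F
.....
F...F
TF.F.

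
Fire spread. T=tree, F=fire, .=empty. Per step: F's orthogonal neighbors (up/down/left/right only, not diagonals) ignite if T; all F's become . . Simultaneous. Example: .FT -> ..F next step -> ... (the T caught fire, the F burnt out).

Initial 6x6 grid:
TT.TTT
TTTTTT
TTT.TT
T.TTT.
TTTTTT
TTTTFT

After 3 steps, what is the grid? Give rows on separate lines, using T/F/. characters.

Step 1: 3 trees catch fire, 1 burn out
  TT.TTT
  TTTTTT
  TTT.TT
  T.TTT.
  TTTTFT
  TTTF.F
Step 2: 4 trees catch fire, 3 burn out
  TT.TTT
  TTTTTT
  TTT.TT
  T.TTF.
  TTTF.F
  TTF...
Step 3: 4 trees catch fire, 4 burn out
  TT.TTT
  TTTTTT
  TTT.FT
  T.TF..
  TTF...
  TF....

TT.TTT
TTTTTT
TTT.FT
T.TF..
TTF...
TF....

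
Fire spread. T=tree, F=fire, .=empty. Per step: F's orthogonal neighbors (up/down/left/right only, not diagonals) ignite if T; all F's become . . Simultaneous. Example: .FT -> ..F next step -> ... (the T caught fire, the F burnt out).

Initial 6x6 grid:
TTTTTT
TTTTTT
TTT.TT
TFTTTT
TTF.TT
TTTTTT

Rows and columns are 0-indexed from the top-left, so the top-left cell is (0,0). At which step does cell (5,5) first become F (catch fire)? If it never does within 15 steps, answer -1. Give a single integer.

Step 1: cell (5,5)='T' (+5 fires, +2 burnt)
Step 2: cell (5,5)='T' (+7 fires, +5 burnt)
Step 3: cell (5,5)='T' (+6 fires, +7 burnt)
Step 4: cell (5,5)='F' (+7 fires, +6 burnt)
  -> target ignites at step 4
Step 5: cell (5,5)='.' (+4 fires, +7 burnt)
Step 6: cell (5,5)='.' (+2 fires, +4 burnt)
Step 7: cell (5,5)='.' (+1 fires, +2 burnt)
Step 8: cell (5,5)='.' (+0 fires, +1 burnt)
  fire out at step 8

4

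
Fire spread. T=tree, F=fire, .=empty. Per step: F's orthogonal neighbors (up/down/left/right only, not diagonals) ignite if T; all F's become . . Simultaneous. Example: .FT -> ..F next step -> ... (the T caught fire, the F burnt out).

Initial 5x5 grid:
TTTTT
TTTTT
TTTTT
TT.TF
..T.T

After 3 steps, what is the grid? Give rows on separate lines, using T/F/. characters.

Step 1: 3 trees catch fire, 1 burn out
  TTTTT
  TTTTT
  TTTTF
  TT.F.
  ..T.F
Step 2: 2 trees catch fire, 3 burn out
  TTTTT
  TTTTF
  TTTF.
  TT...
  ..T..
Step 3: 3 trees catch fire, 2 burn out
  TTTTF
  TTTF.
  TTF..
  TT...
  ..T..

TTTTF
TTTF.
TTF..
TT...
..T..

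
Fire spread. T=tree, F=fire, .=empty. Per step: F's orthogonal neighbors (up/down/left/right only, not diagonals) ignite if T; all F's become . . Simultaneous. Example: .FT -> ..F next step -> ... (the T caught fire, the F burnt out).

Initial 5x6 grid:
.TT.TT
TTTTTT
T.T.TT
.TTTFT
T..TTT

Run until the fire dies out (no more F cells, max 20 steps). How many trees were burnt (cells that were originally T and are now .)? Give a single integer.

Answer: 21

Derivation:
Step 1: +4 fires, +1 burnt (F count now 4)
Step 2: +5 fires, +4 burnt (F count now 5)
Step 3: +5 fires, +5 burnt (F count now 5)
Step 4: +2 fires, +5 burnt (F count now 2)
Step 5: +2 fires, +2 burnt (F count now 2)
Step 6: +2 fires, +2 burnt (F count now 2)
Step 7: +1 fires, +2 burnt (F count now 1)
Step 8: +0 fires, +1 burnt (F count now 0)
Fire out after step 8
Initially T: 22, now '.': 29
Total burnt (originally-T cells now '.'): 21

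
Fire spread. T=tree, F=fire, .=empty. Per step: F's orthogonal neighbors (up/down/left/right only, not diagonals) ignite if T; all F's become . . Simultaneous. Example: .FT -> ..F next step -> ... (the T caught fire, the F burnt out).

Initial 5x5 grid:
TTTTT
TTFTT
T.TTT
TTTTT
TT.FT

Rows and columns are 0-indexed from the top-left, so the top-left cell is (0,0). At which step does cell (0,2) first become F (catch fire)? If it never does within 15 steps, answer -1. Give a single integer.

Step 1: cell (0,2)='F' (+6 fires, +2 burnt)
  -> target ignites at step 1
Step 2: cell (0,2)='.' (+7 fires, +6 burnt)
Step 3: cell (0,2)='.' (+5 fires, +7 burnt)
Step 4: cell (0,2)='.' (+2 fires, +5 burnt)
Step 5: cell (0,2)='.' (+1 fires, +2 burnt)
Step 6: cell (0,2)='.' (+0 fires, +1 burnt)
  fire out at step 6

1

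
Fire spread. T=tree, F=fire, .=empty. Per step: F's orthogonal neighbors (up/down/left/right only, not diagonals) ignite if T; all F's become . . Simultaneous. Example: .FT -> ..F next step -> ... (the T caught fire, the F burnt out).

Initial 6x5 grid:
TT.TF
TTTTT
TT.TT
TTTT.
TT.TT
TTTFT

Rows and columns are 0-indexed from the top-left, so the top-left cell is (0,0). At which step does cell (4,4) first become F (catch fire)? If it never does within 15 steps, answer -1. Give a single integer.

Step 1: cell (4,4)='T' (+5 fires, +2 burnt)
Step 2: cell (4,4)='F' (+5 fires, +5 burnt)
  -> target ignites at step 2
Step 3: cell (4,4)='.' (+5 fires, +5 burnt)
Step 4: cell (4,4)='.' (+3 fires, +5 burnt)
Step 5: cell (4,4)='.' (+4 fires, +3 burnt)
Step 6: cell (4,4)='.' (+2 fires, +4 burnt)
Step 7: cell (4,4)='.' (+0 fires, +2 burnt)
  fire out at step 7

2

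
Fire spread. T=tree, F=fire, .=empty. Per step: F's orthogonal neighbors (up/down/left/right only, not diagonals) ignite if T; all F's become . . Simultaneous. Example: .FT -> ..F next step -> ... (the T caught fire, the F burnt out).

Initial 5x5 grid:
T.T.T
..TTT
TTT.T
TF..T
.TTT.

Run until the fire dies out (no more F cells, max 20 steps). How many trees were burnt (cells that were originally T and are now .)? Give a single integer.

Step 1: +3 fires, +1 burnt (F count now 3)
Step 2: +3 fires, +3 burnt (F count now 3)
Step 3: +2 fires, +3 burnt (F count now 2)
Step 4: +2 fires, +2 burnt (F count now 2)
Step 5: +1 fires, +2 burnt (F count now 1)
Step 6: +2 fires, +1 burnt (F count now 2)
Step 7: +1 fires, +2 burnt (F count now 1)
Step 8: +0 fires, +1 burnt (F count now 0)
Fire out after step 8
Initially T: 15, now '.': 24
Total burnt (originally-T cells now '.'): 14

Answer: 14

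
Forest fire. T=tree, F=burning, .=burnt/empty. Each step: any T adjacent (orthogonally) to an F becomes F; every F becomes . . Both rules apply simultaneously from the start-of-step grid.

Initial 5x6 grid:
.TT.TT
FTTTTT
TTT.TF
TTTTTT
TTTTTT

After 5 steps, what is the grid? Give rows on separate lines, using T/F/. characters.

Step 1: 5 trees catch fire, 2 burn out
  .TT.TT
  .FTTTF
  FTT.F.
  TTTTTF
  TTTTTT
Step 2: 8 trees catch fire, 5 burn out
  .FT.TF
  ..FTF.
  .FT...
  FTTTF.
  TTTTTF
Step 3: 8 trees catch fire, 8 burn out
  ..F.F.
  ...F..
  ..F...
  .FTF..
  FTTTF.
Step 4: 3 trees catch fire, 8 burn out
  ......
  ......
  ......
  ..F...
  .FTF..
Step 5: 1 trees catch fire, 3 burn out
  ......
  ......
  ......
  ......
  ..F...

......
......
......
......
..F...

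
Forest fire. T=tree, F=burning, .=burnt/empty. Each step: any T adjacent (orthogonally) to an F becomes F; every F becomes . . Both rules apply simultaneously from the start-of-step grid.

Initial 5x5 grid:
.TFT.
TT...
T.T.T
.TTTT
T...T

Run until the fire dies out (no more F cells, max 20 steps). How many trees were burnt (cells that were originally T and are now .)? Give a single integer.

Step 1: +2 fires, +1 burnt (F count now 2)
Step 2: +1 fires, +2 burnt (F count now 1)
Step 3: +1 fires, +1 burnt (F count now 1)
Step 4: +1 fires, +1 burnt (F count now 1)
Step 5: +0 fires, +1 burnt (F count now 0)
Fire out after step 5
Initially T: 13, now '.': 17
Total burnt (originally-T cells now '.'): 5

Answer: 5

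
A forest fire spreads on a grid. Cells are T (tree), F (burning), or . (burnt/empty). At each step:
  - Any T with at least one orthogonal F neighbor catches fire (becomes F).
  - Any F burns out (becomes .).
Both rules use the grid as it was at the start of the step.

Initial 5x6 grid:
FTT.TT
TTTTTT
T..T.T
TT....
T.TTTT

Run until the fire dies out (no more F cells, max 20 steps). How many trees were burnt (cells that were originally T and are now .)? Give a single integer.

Step 1: +2 fires, +1 burnt (F count now 2)
Step 2: +3 fires, +2 burnt (F count now 3)
Step 3: +2 fires, +3 burnt (F count now 2)
Step 4: +3 fires, +2 burnt (F count now 3)
Step 5: +2 fires, +3 burnt (F count now 2)
Step 6: +2 fires, +2 burnt (F count now 2)
Step 7: +2 fires, +2 burnt (F count now 2)
Step 8: +0 fires, +2 burnt (F count now 0)
Fire out after step 8
Initially T: 20, now '.': 26
Total burnt (originally-T cells now '.'): 16

Answer: 16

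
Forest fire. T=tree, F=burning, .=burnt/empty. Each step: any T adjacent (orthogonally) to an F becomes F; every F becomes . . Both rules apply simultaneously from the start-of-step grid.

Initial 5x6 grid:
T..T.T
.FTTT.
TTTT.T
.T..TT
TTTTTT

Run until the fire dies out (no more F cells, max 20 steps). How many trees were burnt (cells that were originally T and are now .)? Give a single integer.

Answer: 18

Derivation:
Step 1: +2 fires, +1 burnt (F count now 2)
Step 2: +4 fires, +2 burnt (F count now 4)
Step 3: +4 fires, +4 burnt (F count now 4)
Step 4: +2 fires, +4 burnt (F count now 2)
Step 5: +1 fires, +2 burnt (F count now 1)
Step 6: +1 fires, +1 burnt (F count now 1)
Step 7: +2 fires, +1 burnt (F count now 2)
Step 8: +1 fires, +2 burnt (F count now 1)
Step 9: +1 fires, +1 burnt (F count now 1)
Step 10: +0 fires, +1 burnt (F count now 0)
Fire out after step 10
Initially T: 20, now '.': 28
Total burnt (originally-T cells now '.'): 18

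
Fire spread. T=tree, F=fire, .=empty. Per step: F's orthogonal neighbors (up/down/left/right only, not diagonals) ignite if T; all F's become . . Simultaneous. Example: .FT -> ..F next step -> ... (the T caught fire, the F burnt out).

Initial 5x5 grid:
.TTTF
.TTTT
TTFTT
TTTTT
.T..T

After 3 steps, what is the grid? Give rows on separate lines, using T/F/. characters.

Step 1: 6 trees catch fire, 2 burn out
  .TTF.
  .TFTF
  TF.FT
  TTFTT
  .T..T
Step 2: 7 trees catch fire, 6 burn out
  .TF..
  .F.F.
  F...F
  TF.FT
  .T..T
Step 3: 4 trees catch fire, 7 burn out
  .F...
  .....
  .....
  F...F
  .F..T

.F...
.....
.....
F...F
.F..T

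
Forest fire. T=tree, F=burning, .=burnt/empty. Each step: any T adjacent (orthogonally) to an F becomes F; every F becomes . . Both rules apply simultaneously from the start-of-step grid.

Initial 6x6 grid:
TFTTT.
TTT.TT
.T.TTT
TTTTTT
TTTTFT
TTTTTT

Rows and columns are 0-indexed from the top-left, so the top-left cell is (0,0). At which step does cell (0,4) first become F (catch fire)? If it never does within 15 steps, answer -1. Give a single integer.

Step 1: cell (0,4)='T' (+7 fires, +2 burnt)
Step 2: cell (0,4)='T' (+10 fires, +7 burnt)
Step 3: cell (0,4)='F' (+8 fires, +10 burnt)
  -> target ignites at step 3
Step 4: cell (0,4)='.' (+4 fires, +8 burnt)
Step 5: cell (0,4)='.' (+1 fires, +4 burnt)
Step 6: cell (0,4)='.' (+0 fires, +1 burnt)
  fire out at step 6

3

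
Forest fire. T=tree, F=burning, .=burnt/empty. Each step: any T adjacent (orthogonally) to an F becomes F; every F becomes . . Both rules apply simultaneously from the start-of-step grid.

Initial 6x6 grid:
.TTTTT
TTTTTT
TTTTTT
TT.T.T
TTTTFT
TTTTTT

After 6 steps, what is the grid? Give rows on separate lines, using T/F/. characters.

Step 1: 3 trees catch fire, 1 burn out
  .TTTTT
  TTTTTT
  TTTTTT
  TT.T.T
  TTTF.F
  TTTTFT
Step 2: 5 trees catch fire, 3 burn out
  .TTTTT
  TTTTTT
  TTTTTT
  TT.F.F
  TTF...
  TTTF.F
Step 3: 4 trees catch fire, 5 burn out
  .TTTTT
  TTTTTT
  TTTFTF
  TT....
  TF....
  TTF...
Step 4: 7 trees catch fire, 4 burn out
  .TTTTT
  TTTFTF
  TTF.F.
  TF....
  F.....
  TF....
Step 5: 7 trees catch fire, 7 burn out
  .TTFTF
  TTF.F.
  TF....
  F.....
  ......
  F.....
Step 6: 4 trees catch fire, 7 burn out
  .TF.F.
  TF....
  F.....
  ......
  ......
  ......

.TF.F.
TF....
F.....
......
......
......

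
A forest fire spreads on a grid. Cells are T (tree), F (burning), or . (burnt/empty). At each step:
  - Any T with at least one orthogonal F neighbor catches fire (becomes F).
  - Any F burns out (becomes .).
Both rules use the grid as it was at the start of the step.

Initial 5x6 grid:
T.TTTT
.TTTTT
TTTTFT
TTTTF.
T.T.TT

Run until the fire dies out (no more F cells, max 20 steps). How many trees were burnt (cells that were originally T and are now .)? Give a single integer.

Answer: 22

Derivation:
Step 1: +5 fires, +2 burnt (F count now 5)
Step 2: +6 fires, +5 burnt (F count now 6)
Step 3: +6 fires, +6 burnt (F count now 6)
Step 4: +4 fires, +6 burnt (F count now 4)
Step 5: +1 fires, +4 burnt (F count now 1)
Step 6: +0 fires, +1 burnt (F count now 0)
Fire out after step 6
Initially T: 23, now '.': 29
Total burnt (originally-T cells now '.'): 22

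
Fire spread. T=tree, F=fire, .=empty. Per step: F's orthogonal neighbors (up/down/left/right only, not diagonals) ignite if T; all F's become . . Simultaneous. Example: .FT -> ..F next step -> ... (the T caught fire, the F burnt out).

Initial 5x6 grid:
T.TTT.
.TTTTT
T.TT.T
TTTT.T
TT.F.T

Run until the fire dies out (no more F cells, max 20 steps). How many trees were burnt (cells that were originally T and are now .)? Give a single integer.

Step 1: +1 fires, +1 burnt (F count now 1)
Step 2: +2 fires, +1 burnt (F count now 2)
Step 3: +3 fires, +2 burnt (F count now 3)
Step 4: +5 fires, +3 burnt (F count now 5)
Step 5: +6 fires, +5 burnt (F count now 6)
Step 6: +1 fires, +6 burnt (F count now 1)
Step 7: +1 fires, +1 burnt (F count now 1)
Step 8: +1 fires, +1 burnt (F count now 1)
Step 9: +0 fires, +1 burnt (F count now 0)
Fire out after step 9
Initially T: 21, now '.': 29
Total burnt (originally-T cells now '.'): 20

Answer: 20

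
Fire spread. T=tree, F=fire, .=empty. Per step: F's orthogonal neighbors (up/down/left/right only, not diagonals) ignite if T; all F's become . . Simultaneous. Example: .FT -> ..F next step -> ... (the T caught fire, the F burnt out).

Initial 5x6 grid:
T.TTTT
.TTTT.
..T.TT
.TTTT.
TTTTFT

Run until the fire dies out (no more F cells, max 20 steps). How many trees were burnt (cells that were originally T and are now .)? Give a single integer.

Step 1: +3 fires, +1 burnt (F count now 3)
Step 2: +3 fires, +3 burnt (F count now 3)
Step 3: +4 fires, +3 burnt (F count now 4)
Step 4: +5 fires, +4 burnt (F count now 5)
Step 5: +3 fires, +5 burnt (F count now 3)
Step 6: +2 fires, +3 burnt (F count now 2)
Step 7: +0 fires, +2 burnt (F count now 0)
Fire out after step 7
Initially T: 21, now '.': 29
Total burnt (originally-T cells now '.'): 20

Answer: 20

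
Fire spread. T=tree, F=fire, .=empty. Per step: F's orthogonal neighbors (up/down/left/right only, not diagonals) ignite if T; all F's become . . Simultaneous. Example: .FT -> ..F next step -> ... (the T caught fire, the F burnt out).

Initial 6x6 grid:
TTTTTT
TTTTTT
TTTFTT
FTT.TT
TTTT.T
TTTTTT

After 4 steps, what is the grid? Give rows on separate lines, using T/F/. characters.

Step 1: 6 trees catch fire, 2 burn out
  TTTTTT
  TTTFTT
  FTF.FT
  .FT.TT
  FTTT.T
  TTTTTT
Step 2: 10 trees catch fire, 6 burn out
  TTTFTT
  FTF.FT
  .F...F
  ..F.FT
  .FTT.T
  FTTTTT
Step 3: 8 trees catch fire, 10 burn out
  FTF.FT
  .F...F
  ......
  .....F
  ..FT.T
  .FTTTT
Step 4: 5 trees catch fire, 8 burn out
  .F...F
  ......
  ......
  ......
  ...F.F
  ..FTTT

.F...F
......
......
......
...F.F
..FTTT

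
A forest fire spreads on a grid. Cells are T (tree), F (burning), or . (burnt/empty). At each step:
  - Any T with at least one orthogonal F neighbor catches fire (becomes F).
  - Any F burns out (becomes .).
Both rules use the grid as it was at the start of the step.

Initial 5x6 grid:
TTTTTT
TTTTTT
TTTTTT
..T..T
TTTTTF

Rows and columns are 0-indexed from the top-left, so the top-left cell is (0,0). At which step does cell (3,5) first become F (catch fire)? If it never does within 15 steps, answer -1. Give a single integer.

Step 1: cell (3,5)='F' (+2 fires, +1 burnt)
  -> target ignites at step 1
Step 2: cell (3,5)='.' (+2 fires, +2 burnt)
Step 3: cell (3,5)='.' (+3 fires, +2 burnt)
Step 4: cell (3,5)='.' (+5 fires, +3 burnt)
Step 5: cell (3,5)='.' (+4 fires, +5 burnt)
Step 6: cell (3,5)='.' (+3 fires, +4 burnt)
Step 7: cell (3,5)='.' (+3 fires, +3 burnt)
Step 8: cell (3,5)='.' (+2 fires, +3 burnt)
Step 9: cell (3,5)='.' (+1 fires, +2 burnt)
Step 10: cell (3,5)='.' (+0 fires, +1 burnt)
  fire out at step 10

1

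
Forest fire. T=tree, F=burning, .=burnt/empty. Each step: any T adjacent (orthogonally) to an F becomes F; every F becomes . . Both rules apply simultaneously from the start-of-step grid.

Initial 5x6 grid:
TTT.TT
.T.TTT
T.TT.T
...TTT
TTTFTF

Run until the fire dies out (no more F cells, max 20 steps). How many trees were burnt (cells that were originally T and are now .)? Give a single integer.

Step 1: +4 fires, +2 burnt (F count now 4)
Step 2: +4 fires, +4 burnt (F count now 4)
Step 3: +4 fires, +4 burnt (F count now 4)
Step 4: +2 fires, +4 burnt (F count now 2)
Step 5: +1 fires, +2 burnt (F count now 1)
Step 6: +0 fires, +1 burnt (F count now 0)
Fire out after step 6
Initially T: 20, now '.': 25
Total burnt (originally-T cells now '.'): 15

Answer: 15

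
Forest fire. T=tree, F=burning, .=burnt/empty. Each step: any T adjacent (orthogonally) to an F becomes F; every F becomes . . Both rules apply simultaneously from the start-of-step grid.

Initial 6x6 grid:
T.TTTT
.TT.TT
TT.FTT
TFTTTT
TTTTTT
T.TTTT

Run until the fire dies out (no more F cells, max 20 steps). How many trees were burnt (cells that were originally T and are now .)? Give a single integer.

Step 1: +6 fires, +2 burnt (F count now 6)
Step 2: +8 fires, +6 burnt (F count now 8)
Step 3: +8 fires, +8 burnt (F count now 8)
Step 4: +5 fires, +8 burnt (F count now 5)
Step 5: +1 fires, +5 burnt (F count now 1)
Step 6: +0 fires, +1 burnt (F count now 0)
Fire out after step 6
Initially T: 29, now '.': 35
Total burnt (originally-T cells now '.'): 28

Answer: 28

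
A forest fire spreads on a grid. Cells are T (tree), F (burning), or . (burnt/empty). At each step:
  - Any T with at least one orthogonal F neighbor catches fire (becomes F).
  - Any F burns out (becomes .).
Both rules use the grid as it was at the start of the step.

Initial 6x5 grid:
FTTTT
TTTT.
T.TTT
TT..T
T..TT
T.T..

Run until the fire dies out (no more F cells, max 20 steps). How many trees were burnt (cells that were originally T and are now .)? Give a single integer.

Step 1: +2 fires, +1 burnt (F count now 2)
Step 2: +3 fires, +2 burnt (F count now 3)
Step 3: +3 fires, +3 burnt (F count now 3)
Step 4: +5 fires, +3 burnt (F count now 5)
Step 5: +2 fires, +5 burnt (F count now 2)
Step 6: +1 fires, +2 burnt (F count now 1)
Step 7: +1 fires, +1 burnt (F count now 1)
Step 8: +1 fires, +1 burnt (F count now 1)
Step 9: +1 fires, +1 burnt (F count now 1)
Step 10: +0 fires, +1 burnt (F count now 0)
Fire out after step 10
Initially T: 20, now '.': 29
Total burnt (originally-T cells now '.'): 19

Answer: 19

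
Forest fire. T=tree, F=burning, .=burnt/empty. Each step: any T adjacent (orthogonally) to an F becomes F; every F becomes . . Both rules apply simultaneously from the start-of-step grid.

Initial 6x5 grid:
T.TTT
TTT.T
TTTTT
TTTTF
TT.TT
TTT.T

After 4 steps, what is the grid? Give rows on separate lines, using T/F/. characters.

Step 1: 3 trees catch fire, 1 burn out
  T.TTT
  TTT.T
  TTTTF
  TTTF.
  TT.TF
  TTT.T
Step 2: 5 trees catch fire, 3 burn out
  T.TTT
  TTT.F
  TTTF.
  TTF..
  TT.F.
  TTT.F
Step 3: 3 trees catch fire, 5 burn out
  T.TTF
  TTT..
  TTF..
  TF...
  TT...
  TTT..
Step 4: 5 trees catch fire, 3 burn out
  T.TF.
  TTF..
  TF...
  F....
  TF...
  TTT..

T.TF.
TTF..
TF...
F....
TF...
TTT..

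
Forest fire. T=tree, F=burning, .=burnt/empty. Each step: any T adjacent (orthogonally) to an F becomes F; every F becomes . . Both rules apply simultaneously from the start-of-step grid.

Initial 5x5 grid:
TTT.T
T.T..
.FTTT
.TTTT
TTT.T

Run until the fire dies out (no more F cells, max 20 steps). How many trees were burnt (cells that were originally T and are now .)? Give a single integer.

Step 1: +2 fires, +1 burnt (F count now 2)
Step 2: +4 fires, +2 burnt (F count now 4)
Step 3: +5 fires, +4 burnt (F count now 5)
Step 4: +2 fires, +5 burnt (F count now 2)
Step 5: +2 fires, +2 burnt (F count now 2)
Step 6: +1 fires, +2 burnt (F count now 1)
Step 7: +0 fires, +1 burnt (F count now 0)
Fire out after step 7
Initially T: 17, now '.': 24
Total burnt (originally-T cells now '.'): 16

Answer: 16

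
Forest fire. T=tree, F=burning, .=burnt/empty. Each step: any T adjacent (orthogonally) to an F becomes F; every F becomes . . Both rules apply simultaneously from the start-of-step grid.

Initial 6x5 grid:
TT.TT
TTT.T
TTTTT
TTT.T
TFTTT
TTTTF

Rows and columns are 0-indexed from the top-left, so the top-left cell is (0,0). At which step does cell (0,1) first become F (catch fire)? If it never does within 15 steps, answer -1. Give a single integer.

Step 1: cell (0,1)='T' (+6 fires, +2 burnt)
Step 2: cell (0,1)='T' (+7 fires, +6 burnt)
Step 3: cell (0,1)='T' (+4 fires, +7 burnt)
Step 4: cell (0,1)='F' (+5 fires, +4 burnt)
  -> target ignites at step 4
Step 5: cell (0,1)='.' (+2 fires, +5 burnt)
Step 6: cell (0,1)='.' (+1 fires, +2 burnt)
Step 7: cell (0,1)='.' (+0 fires, +1 burnt)
  fire out at step 7

4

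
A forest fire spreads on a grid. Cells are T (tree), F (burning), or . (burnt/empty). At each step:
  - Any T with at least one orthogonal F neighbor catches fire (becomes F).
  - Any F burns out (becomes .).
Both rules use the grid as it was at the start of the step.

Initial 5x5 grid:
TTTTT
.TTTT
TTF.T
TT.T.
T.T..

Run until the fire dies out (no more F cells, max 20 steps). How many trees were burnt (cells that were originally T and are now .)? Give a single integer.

Answer: 15

Derivation:
Step 1: +2 fires, +1 burnt (F count now 2)
Step 2: +5 fires, +2 burnt (F count now 5)
Step 3: +4 fires, +5 burnt (F count now 4)
Step 4: +4 fires, +4 burnt (F count now 4)
Step 5: +0 fires, +4 burnt (F count now 0)
Fire out after step 5
Initially T: 17, now '.': 23
Total burnt (originally-T cells now '.'): 15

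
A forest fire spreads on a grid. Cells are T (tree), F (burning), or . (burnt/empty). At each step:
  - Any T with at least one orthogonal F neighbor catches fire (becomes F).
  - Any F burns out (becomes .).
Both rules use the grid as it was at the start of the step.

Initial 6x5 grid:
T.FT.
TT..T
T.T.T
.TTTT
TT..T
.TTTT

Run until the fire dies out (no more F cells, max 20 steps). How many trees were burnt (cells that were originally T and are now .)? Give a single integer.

Answer: 1

Derivation:
Step 1: +1 fires, +1 burnt (F count now 1)
Step 2: +0 fires, +1 burnt (F count now 0)
Fire out after step 2
Initially T: 19, now '.': 12
Total burnt (originally-T cells now '.'): 1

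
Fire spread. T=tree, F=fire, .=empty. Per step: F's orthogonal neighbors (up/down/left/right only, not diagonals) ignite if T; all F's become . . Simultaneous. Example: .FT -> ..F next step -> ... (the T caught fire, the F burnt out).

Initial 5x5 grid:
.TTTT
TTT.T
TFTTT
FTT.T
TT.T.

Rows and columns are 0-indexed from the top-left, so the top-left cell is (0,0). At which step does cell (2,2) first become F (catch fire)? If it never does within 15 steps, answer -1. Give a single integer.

Step 1: cell (2,2)='F' (+5 fires, +2 burnt)
  -> target ignites at step 1
Step 2: cell (2,2)='.' (+6 fires, +5 burnt)
Step 3: cell (2,2)='.' (+2 fires, +6 burnt)
Step 4: cell (2,2)='.' (+3 fires, +2 burnt)
Step 5: cell (2,2)='.' (+1 fires, +3 burnt)
Step 6: cell (2,2)='.' (+0 fires, +1 burnt)
  fire out at step 6

1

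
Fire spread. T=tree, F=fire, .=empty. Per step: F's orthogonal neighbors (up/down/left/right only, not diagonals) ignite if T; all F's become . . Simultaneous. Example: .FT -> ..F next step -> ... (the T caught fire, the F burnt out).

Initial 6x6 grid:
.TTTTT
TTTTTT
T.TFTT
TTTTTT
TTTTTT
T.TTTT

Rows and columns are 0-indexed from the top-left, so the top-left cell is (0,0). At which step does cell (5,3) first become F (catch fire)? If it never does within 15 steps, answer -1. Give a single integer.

Step 1: cell (5,3)='T' (+4 fires, +1 burnt)
Step 2: cell (5,3)='T' (+7 fires, +4 burnt)
Step 3: cell (5,3)='F' (+9 fires, +7 burnt)
  -> target ignites at step 3
Step 4: cell (5,3)='.' (+8 fires, +9 burnt)
Step 5: cell (5,3)='.' (+3 fires, +8 burnt)
Step 6: cell (5,3)='.' (+1 fires, +3 burnt)
Step 7: cell (5,3)='.' (+0 fires, +1 burnt)
  fire out at step 7

3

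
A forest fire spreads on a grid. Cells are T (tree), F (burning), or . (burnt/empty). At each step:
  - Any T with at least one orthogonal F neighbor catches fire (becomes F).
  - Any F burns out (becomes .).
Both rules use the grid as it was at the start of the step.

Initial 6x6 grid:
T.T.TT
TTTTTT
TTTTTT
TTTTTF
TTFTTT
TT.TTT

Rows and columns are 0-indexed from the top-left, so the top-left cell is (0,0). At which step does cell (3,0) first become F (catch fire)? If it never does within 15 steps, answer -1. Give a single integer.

Step 1: cell (3,0)='T' (+6 fires, +2 burnt)
Step 2: cell (3,0)='T' (+10 fires, +6 burnt)
Step 3: cell (3,0)='F' (+8 fires, +10 burnt)
  -> target ignites at step 3
Step 4: cell (3,0)='.' (+5 fires, +8 burnt)
Step 5: cell (3,0)='.' (+1 fires, +5 burnt)
Step 6: cell (3,0)='.' (+1 fires, +1 burnt)
Step 7: cell (3,0)='.' (+0 fires, +1 burnt)
  fire out at step 7

3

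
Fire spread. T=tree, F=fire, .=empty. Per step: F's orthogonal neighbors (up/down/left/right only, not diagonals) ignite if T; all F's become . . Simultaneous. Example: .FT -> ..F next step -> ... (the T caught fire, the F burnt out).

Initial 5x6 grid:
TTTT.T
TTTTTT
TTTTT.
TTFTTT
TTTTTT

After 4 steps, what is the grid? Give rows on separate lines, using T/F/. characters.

Step 1: 4 trees catch fire, 1 burn out
  TTTT.T
  TTTTTT
  TTFTT.
  TF.FTT
  TTFTTT
Step 2: 7 trees catch fire, 4 burn out
  TTTT.T
  TTFTTT
  TF.FT.
  F...FT
  TF.FTT
Step 3: 8 trees catch fire, 7 burn out
  TTFT.T
  TF.FTT
  F...F.
  .....F
  F...FT
Step 4: 5 trees catch fire, 8 burn out
  TF.F.T
  F...FT
  ......
  ......
  .....F

TF.F.T
F...FT
......
......
.....F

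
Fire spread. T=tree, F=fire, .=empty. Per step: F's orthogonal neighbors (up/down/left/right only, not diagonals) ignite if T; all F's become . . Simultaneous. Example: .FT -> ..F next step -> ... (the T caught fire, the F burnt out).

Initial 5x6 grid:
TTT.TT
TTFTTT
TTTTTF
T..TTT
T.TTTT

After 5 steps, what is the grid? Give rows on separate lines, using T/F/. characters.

Step 1: 7 trees catch fire, 2 burn out
  TTF.TT
  TF.FTF
  TTFTF.
  T..TTF
  T.TTTT
Step 2: 8 trees catch fire, 7 burn out
  TF..TF
  F...F.
  TF.F..
  T..TF.
  T.TTTF
Step 3: 5 trees catch fire, 8 burn out
  F...F.
  ......
  F.....
  T..F..
  T.TTF.
Step 4: 2 trees catch fire, 5 burn out
  ......
  ......
  ......
  F.....
  T.TF..
Step 5: 2 trees catch fire, 2 burn out
  ......
  ......
  ......
  ......
  F.F...

......
......
......
......
F.F...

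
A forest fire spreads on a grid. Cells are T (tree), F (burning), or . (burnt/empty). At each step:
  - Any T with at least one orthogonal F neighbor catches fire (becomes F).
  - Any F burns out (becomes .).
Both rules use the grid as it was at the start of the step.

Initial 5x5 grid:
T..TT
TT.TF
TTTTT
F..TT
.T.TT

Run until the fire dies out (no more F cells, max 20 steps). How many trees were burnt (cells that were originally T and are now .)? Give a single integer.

Answer: 15

Derivation:
Step 1: +4 fires, +2 burnt (F count now 4)
Step 2: +5 fires, +4 burnt (F count now 5)
Step 3: +5 fires, +5 burnt (F count now 5)
Step 4: +1 fires, +5 burnt (F count now 1)
Step 5: +0 fires, +1 burnt (F count now 0)
Fire out after step 5
Initially T: 16, now '.': 24
Total burnt (originally-T cells now '.'): 15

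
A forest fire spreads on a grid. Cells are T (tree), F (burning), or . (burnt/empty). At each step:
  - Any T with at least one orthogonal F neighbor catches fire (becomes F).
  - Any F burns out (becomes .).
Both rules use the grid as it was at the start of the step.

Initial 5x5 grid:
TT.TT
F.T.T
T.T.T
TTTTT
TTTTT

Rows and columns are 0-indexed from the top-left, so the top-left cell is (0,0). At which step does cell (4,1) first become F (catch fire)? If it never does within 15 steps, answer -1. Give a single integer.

Step 1: cell (4,1)='T' (+2 fires, +1 burnt)
Step 2: cell (4,1)='T' (+2 fires, +2 burnt)
Step 3: cell (4,1)='T' (+2 fires, +2 burnt)
Step 4: cell (4,1)='F' (+2 fires, +2 burnt)
  -> target ignites at step 4
Step 5: cell (4,1)='.' (+3 fires, +2 burnt)
Step 6: cell (4,1)='.' (+3 fires, +3 burnt)
Step 7: cell (4,1)='.' (+2 fires, +3 burnt)
Step 8: cell (4,1)='.' (+1 fires, +2 burnt)
Step 9: cell (4,1)='.' (+1 fires, +1 burnt)
Step 10: cell (4,1)='.' (+1 fires, +1 burnt)
Step 11: cell (4,1)='.' (+0 fires, +1 burnt)
  fire out at step 11

4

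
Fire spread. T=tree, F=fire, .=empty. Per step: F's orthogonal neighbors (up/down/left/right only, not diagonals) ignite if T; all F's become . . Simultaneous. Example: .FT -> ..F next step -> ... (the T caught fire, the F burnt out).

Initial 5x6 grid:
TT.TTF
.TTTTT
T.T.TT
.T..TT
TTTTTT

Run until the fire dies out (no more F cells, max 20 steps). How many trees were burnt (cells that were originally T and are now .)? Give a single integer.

Step 1: +2 fires, +1 burnt (F count now 2)
Step 2: +3 fires, +2 burnt (F count now 3)
Step 3: +3 fires, +3 burnt (F count now 3)
Step 4: +3 fires, +3 burnt (F count now 3)
Step 5: +3 fires, +3 burnt (F count now 3)
Step 6: +2 fires, +3 burnt (F count now 2)
Step 7: +2 fires, +2 burnt (F count now 2)
Step 8: +1 fires, +2 burnt (F count now 1)
Step 9: +2 fires, +1 burnt (F count now 2)
Step 10: +0 fires, +2 burnt (F count now 0)
Fire out after step 10
Initially T: 22, now '.': 29
Total burnt (originally-T cells now '.'): 21

Answer: 21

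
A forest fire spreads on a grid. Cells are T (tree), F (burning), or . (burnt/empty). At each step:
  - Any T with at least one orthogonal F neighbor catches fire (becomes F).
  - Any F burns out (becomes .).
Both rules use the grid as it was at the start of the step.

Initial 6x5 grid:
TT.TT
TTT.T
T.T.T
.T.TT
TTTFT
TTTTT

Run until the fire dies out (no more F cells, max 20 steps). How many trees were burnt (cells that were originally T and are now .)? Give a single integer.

Step 1: +4 fires, +1 burnt (F count now 4)
Step 2: +4 fires, +4 burnt (F count now 4)
Step 3: +4 fires, +4 burnt (F count now 4)
Step 4: +2 fires, +4 burnt (F count now 2)
Step 5: +1 fires, +2 burnt (F count now 1)
Step 6: +1 fires, +1 burnt (F count now 1)
Step 7: +0 fires, +1 burnt (F count now 0)
Fire out after step 7
Initially T: 23, now '.': 23
Total burnt (originally-T cells now '.'): 16

Answer: 16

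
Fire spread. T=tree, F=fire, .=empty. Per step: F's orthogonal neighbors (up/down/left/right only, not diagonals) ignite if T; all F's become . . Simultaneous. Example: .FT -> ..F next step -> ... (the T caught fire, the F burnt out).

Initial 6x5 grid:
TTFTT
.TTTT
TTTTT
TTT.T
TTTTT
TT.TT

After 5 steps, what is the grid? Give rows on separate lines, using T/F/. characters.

Step 1: 3 trees catch fire, 1 burn out
  TF.FT
  .TFTT
  TTTTT
  TTT.T
  TTTTT
  TT.TT
Step 2: 5 trees catch fire, 3 burn out
  F...F
  .F.FT
  TTFTT
  TTT.T
  TTTTT
  TT.TT
Step 3: 4 trees catch fire, 5 burn out
  .....
  ....F
  TF.FT
  TTF.T
  TTTTT
  TT.TT
Step 4: 4 trees catch fire, 4 burn out
  .....
  .....
  F...F
  TF..T
  TTFTT
  TT.TT
Step 5: 4 trees catch fire, 4 burn out
  .....
  .....
  .....
  F...F
  TF.FT
  TT.TT

.....
.....
.....
F...F
TF.FT
TT.TT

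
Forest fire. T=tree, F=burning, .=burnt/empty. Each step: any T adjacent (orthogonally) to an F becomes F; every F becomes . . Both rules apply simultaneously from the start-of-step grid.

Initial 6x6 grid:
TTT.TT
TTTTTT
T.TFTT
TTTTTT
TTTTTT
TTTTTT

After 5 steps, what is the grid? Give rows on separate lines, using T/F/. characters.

Step 1: 4 trees catch fire, 1 burn out
  TTT.TT
  TTTFTT
  T.F.FT
  TTTFTT
  TTTTTT
  TTTTTT
Step 2: 6 trees catch fire, 4 burn out
  TTT.TT
  TTF.FT
  T....F
  TTF.FT
  TTTFTT
  TTTTTT
Step 3: 9 trees catch fire, 6 burn out
  TTF.FT
  TF...F
  T.....
  TF...F
  TTF.FT
  TTTFTT
Step 4: 8 trees catch fire, 9 burn out
  TF...F
  F.....
  T.....
  F.....
  TF...F
  TTF.FT
Step 5: 5 trees catch fire, 8 burn out
  F.....
  ......
  F.....
  ......
  F.....
  TF...F

F.....
......
F.....
......
F.....
TF...F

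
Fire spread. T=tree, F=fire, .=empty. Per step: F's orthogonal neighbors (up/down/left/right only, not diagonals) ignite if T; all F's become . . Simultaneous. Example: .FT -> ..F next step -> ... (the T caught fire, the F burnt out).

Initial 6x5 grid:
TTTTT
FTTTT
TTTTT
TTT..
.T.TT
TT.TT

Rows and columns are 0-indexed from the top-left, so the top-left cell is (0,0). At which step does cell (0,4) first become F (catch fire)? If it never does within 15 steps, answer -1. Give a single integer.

Step 1: cell (0,4)='T' (+3 fires, +1 burnt)
Step 2: cell (0,4)='T' (+4 fires, +3 burnt)
Step 3: cell (0,4)='T' (+4 fires, +4 burnt)
Step 4: cell (0,4)='T' (+5 fires, +4 burnt)
Step 5: cell (0,4)='F' (+3 fires, +5 burnt)
  -> target ignites at step 5
Step 6: cell (0,4)='.' (+1 fires, +3 burnt)
Step 7: cell (0,4)='.' (+0 fires, +1 burnt)
  fire out at step 7

5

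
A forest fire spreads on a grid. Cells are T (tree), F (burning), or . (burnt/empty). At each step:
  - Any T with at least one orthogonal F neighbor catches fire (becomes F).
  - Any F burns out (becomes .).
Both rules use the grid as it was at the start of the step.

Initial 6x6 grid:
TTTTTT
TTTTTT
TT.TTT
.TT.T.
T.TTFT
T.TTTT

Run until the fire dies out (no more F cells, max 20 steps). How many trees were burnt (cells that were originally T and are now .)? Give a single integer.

Answer: 27

Derivation:
Step 1: +4 fires, +1 burnt (F count now 4)
Step 2: +4 fires, +4 burnt (F count now 4)
Step 3: +5 fires, +4 burnt (F count now 5)
Step 4: +4 fires, +5 burnt (F count now 4)
Step 5: +4 fires, +4 burnt (F count now 4)
Step 6: +3 fires, +4 burnt (F count now 3)
Step 7: +2 fires, +3 burnt (F count now 2)
Step 8: +1 fires, +2 burnt (F count now 1)
Step 9: +0 fires, +1 burnt (F count now 0)
Fire out after step 9
Initially T: 29, now '.': 34
Total burnt (originally-T cells now '.'): 27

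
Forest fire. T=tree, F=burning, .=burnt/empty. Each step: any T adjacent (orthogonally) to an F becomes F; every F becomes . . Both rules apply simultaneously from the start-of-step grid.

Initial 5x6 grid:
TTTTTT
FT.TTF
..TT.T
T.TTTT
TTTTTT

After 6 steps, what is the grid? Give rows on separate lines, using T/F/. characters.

Step 1: 5 trees catch fire, 2 burn out
  FTTTTF
  .F.TF.
  ..TT.F
  T.TTTT
  TTTTTT
Step 2: 4 trees catch fire, 5 burn out
  .FTTF.
  ...F..
  ..TT..
  T.TTTF
  TTTTTT
Step 3: 5 trees catch fire, 4 burn out
  ..FF..
  ......
  ..TF..
  T.TTF.
  TTTTTF
Step 4: 3 trees catch fire, 5 burn out
  ......
  ......
  ..F...
  T.TF..
  TTTTF.
Step 5: 2 trees catch fire, 3 burn out
  ......
  ......
  ......
  T.F...
  TTTF..
Step 6: 1 trees catch fire, 2 burn out
  ......
  ......
  ......
  T.....
  TTF...

......
......
......
T.....
TTF...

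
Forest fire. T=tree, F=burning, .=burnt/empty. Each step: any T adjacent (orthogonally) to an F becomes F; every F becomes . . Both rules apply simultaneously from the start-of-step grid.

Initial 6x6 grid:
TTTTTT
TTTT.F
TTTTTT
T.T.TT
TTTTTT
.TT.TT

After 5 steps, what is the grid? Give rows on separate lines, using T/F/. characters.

Step 1: 2 trees catch fire, 1 burn out
  TTTTTF
  TTTT..
  TTTTTF
  T.T.TT
  TTTTTT
  .TT.TT
Step 2: 3 trees catch fire, 2 burn out
  TTTTF.
  TTTT..
  TTTTF.
  T.T.TF
  TTTTTT
  .TT.TT
Step 3: 4 trees catch fire, 3 burn out
  TTTF..
  TTTT..
  TTTF..
  T.T.F.
  TTTTTF
  .TT.TT
Step 4: 5 trees catch fire, 4 burn out
  TTF...
  TTTF..
  TTF...
  T.T...
  TTTTF.
  .TT.TF
Step 5: 6 trees catch fire, 5 burn out
  TF....
  TTF...
  TF....
  T.F...
  TTTF..
  .TT.F.

TF....
TTF...
TF....
T.F...
TTTF..
.TT.F.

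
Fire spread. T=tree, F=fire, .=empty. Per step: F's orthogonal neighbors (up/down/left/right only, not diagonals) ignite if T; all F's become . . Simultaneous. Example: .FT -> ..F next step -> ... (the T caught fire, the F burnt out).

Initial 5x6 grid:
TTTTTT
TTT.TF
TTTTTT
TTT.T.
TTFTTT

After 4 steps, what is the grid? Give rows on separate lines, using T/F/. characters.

Step 1: 6 trees catch fire, 2 burn out
  TTTTTF
  TTT.F.
  TTTTTF
  TTF.T.
  TF.FTT
Step 2: 6 trees catch fire, 6 burn out
  TTTTF.
  TTT...
  TTFTF.
  TF..T.
  F...FT
Step 3: 7 trees catch fire, 6 burn out
  TTTF..
  TTF...
  TF.F..
  F...F.
  .....F
Step 4: 3 trees catch fire, 7 burn out
  TTF...
  TF....
  F.....
  ......
  ......

TTF...
TF....
F.....
......
......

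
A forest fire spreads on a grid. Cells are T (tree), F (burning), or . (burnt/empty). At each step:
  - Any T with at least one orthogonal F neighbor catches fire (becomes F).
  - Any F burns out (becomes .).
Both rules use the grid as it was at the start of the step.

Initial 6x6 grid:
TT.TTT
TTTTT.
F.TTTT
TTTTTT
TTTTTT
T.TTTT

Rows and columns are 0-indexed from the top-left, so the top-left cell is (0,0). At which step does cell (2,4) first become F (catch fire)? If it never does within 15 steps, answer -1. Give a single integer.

Step 1: cell (2,4)='T' (+2 fires, +1 burnt)
Step 2: cell (2,4)='T' (+4 fires, +2 burnt)
Step 3: cell (2,4)='T' (+5 fires, +4 burnt)
Step 4: cell (2,4)='T' (+4 fires, +5 burnt)
Step 5: cell (2,4)='T' (+6 fires, +4 burnt)
Step 6: cell (2,4)='F' (+5 fires, +6 burnt)
  -> target ignites at step 6
Step 7: cell (2,4)='.' (+4 fires, +5 burnt)
Step 8: cell (2,4)='.' (+1 fires, +4 burnt)
Step 9: cell (2,4)='.' (+0 fires, +1 burnt)
  fire out at step 9

6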